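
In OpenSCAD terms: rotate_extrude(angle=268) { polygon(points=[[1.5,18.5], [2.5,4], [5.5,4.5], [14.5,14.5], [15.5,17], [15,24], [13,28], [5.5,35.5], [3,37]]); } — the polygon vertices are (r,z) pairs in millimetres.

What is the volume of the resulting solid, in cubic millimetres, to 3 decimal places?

Profile (r,z), 9 vertices: (1.5,18.5) (2.5,4) (5.5,4.5) (14.5,14.5) (15.5,17) (15,24) (13,28) (5.5,35.5) (3,37)
edge 0: (1.5,18.5)→(2.5,4)  cross = 1.5·4 − 2.5·18.5 = -40.2500; (r_i+r_j)·cross = 4·-40.2500 = -161.0000
edge 1: (2.5,4)→(5.5,4.5)  cross = 2.5·4.5 − 5.5·4 = -10.7500; (r_i+r_j)·cross = 8·-10.7500 = -86.0000
edge 2: (5.5,4.5)→(14.5,14.5)  cross = 5.5·14.5 − 14.5·4.5 = 14.5000; (r_i+r_j)·cross = 20·14.5000 = 290.0000
edge 3: (14.5,14.5)→(15.5,17)  cross = 14.5·17 − 15.5·14.5 = 21.7500; (r_i+r_j)·cross = 30·21.7500 = 652.5000
edge 4: (15.5,17)→(15,24)  cross = 15.5·24 − 15·17 = 117.0000; (r_i+r_j)·cross = 30.5·117.0000 = 3568.5000
edge 5: (15,24)→(13,28)  cross = 15·28 − 13·24 = 108.0000; (r_i+r_j)·cross = 28·108.0000 = 3024.0000
edge 6: (13,28)→(5.5,35.5)  cross = 13·35.5 − 5.5·28 = 307.5000; (r_i+r_j)·cross = 18.5·307.5000 = 5688.7500
edge 7: (5.5,35.5)→(3,37)  cross = 5.5·37 − 3·35.5 = 97.0000; (r_i+r_j)·cross = 8.5·97.0000 = 824.5000
edge 8: (3,37)→(1.5,18.5)  cross = 3·18.5 − 1.5·37 = 0.0000; (r_i+r_j)·cross = 4.5·0.0000 = 0.0000
Σcross = 614.7500 → A = |Σcross|/2 = 307.3750 mm²
Σ(r_i+r_j)·cross = 13801.2500 → first moment M = |Σ|/6 = 2300.2083
R_c = M/A = 2300.2083/307.3750 = 7.4834 mm
θ = 268° = 4.677482 rad
V = θ·R_c·A = 4.677482·7.4834·307.3750 = 10759.184 mm³

Volume = 10759.184 mm³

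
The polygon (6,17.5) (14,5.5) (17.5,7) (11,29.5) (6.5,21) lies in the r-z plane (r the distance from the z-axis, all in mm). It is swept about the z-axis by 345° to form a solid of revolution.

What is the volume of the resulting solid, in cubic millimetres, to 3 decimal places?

Profile (r,z), 5 vertices: (6,17.5) (14,5.5) (17.5,7) (11,29.5) (6.5,21)
edge 0: (6,17.5)→(14,5.5)  cross = 6·5.5 − 14·17.5 = -212.0000; (r_i+r_j)·cross = 20·-212.0000 = -4240.0000
edge 1: (14,5.5)→(17.5,7)  cross = 14·7 − 17.5·5.5 = 1.7500; (r_i+r_j)·cross = 31.5·1.7500 = 55.1250
edge 2: (17.5,7)→(11,29.5)  cross = 17.5·29.5 − 11·7 = 439.2500; (r_i+r_j)·cross = 28.5·439.2500 = 12518.6250
edge 3: (11,29.5)→(6.5,21)  cross = 11·21 − 6.5·29.5 = 39.2500; (r_i+r_j)·cross = 17.5·39.2500 = 686.8750
edge 4: (6.5,21)→(6,17.5)  cross = 6.5·17.5 − 6·21 = -12.2500; (r_i+r_j)·cross = 12.5·-12.2500 = -153.1250
Σcross = 256.0000 → A = |Σcross|/2 = 128.0000 mm²
Σ(r_i+r_j)·cross = 8867.5000 → first moment M = |Σ|/6 = 1477.9167
R_c = M/A = 1477.9167/128.0000 = 11.5462 mm
θ = 345° = 6.021386 rad
V = θ·R_c·A = 6.021386·11.5462·128.0000 = 8899.107 mm³

Volume = 8899.107 mm³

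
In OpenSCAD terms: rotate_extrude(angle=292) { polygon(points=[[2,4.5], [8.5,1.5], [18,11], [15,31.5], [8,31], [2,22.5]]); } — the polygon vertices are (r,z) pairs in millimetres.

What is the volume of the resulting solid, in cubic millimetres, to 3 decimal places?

Profile (r,z), 6 vertices: (2,4.5) (8.5,1.5) (18,11) (15,31.5) (8,31) (2,22.5)
edge 0: (2,4.5)→(8.5,1.5)  cross = 2·1.5 − 8.5·4.5 = -35.2500; (r_i+r_j)·cross = 10.5·-35.2500 = -370.1250
edge 1: (8.5,1.5)→(18,11)  cross = 8.5·11 − 18·1.5 = 66.5000; (r_i+r_j)·cross = 26.5·66.5000 = 1762.2500
edge 2: (18,11)→(15,31.5)  cross = 18·31.5 − 15·11 = 402.0000; (r_i+r_j)·cross = 33·402.0000 = 13266.0000
edge 3: (15,31.5)→(8,31)  cross = 15·31 − 8·31.5 = 213.0000; (r_i+r_j)·cross = 23·213.0000 = 4899.0000
edge 4: (8,31)→(2,22.5)  cross = 8·22.5 − 2·31 = 118.0000; (r_i+r_j)·cross = 10·118.0000 = 1180.0000
edge 5: (2,22.5)→(2,4.5)  cross = 2·4.5 − 2·22.5 = -36.0000; (r_i+r_j)·cross = 4·-36.0000 = -144.0000
Σcross = 728.2500 → A = |Σcross|/2 = 364.1250 mm²
Σ(r_i+r_j)·cross = 20593.1250 → first moment M = |Σ|/6 = 3432.1875
R_c = M/A = 3432.1875/364.1250 = 9.4258 mm
θ = 292° = 5.096361 rad
V = θ·R_c·A = 5.096361·9.4258·364.1250 = 17491.668 mm³

Volume = 17491.668 mm³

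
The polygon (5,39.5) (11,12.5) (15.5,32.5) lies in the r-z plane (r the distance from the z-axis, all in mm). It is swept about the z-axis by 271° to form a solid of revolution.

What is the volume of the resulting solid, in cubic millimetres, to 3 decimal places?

Profile (r,z), 3 vertices: (5,39.5) (11,12.5) (15.5,32.5)
edge 0: (5,39.5)→(11,12.5)  cross = 5·12.5 − 11·39.5 = -372.0000; (r_i+r_j)·cross = 16·-372.0000 = -5952.0000
edge 1: (11,12.5)→(15.5,32.5)  cross = 11·32.5 − 15.5·12.5 = 163.7500; (r_i+r_j)·cross = 26.5·163.7500 = 4339.3750
edge 2: (15.5,32.5)→(5,39.5)  cross = 15.5·39.5 − 5·32.5 = 449.7500; (r_i+r_j)·cross = 20.5·449.7500 = 9219.8750
Σcross = 241.5000 → A = |Σcross|/2 = 120.7500 mm²
Σ(r_i+r_j)·cross = 7607.2500 → first moment M = |Σ|/6 = 1267.8750
R_c = M/A = 1267.8750/120.7500 = 10.5000 mm
θ = 271° = 4.729842 rad
V = θ·R_c·A = 4.729842·10.5000·120.7500 = 5996.849 mm³

Volume = 5996.849 mm³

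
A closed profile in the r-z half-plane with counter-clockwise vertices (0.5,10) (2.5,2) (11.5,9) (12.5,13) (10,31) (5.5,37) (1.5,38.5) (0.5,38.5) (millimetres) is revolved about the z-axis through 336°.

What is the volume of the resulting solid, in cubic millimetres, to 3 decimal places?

Profile (r,z), 8 vertices: (0.5,10) (2.5,2) (11.5,9) (12.5,13) (10,31) (5.5,37) (1.5,38.5) (0.5,38.5)
edge 0: (0.5,10)→(2.5,2)  cross = 0.5·2 − 2.5·10 = -24.0000; (r_i+r_j)·cross = 3·-24.0000 = -72.0000
edge 1: (2.5,2)→(11.5,9)  cross = 2.5·9 − 11.5·2 = -0.5000; (r_i+r_j)·cross = 14·-0.5000 = -7.0000
edge 2: (11.5,9)→(12.5,13)  cross = 11.5·13 − 12.5·9 = 37.0000; (r_i+r_j)·cross = 24·37.0000 = 888.0000
edge 3: (12.5,13)→(10,31)  cross = 12.5·31 − 10·13 = 257.5000; (r_i+r_j)·cross = 22.5·257.5000 = 5793.7500
edge 4: (10,31)→(5.5,37)  cross = 10·37 − 5.5·31 = 199.5000; (r_i+r_j)·cross = 15.5·199.5000 = 3092.2500
edge 5: (5.5,37)→(1.5,38.5)  cross = 5.5·38.5 − 1.5·37 = 156.2500; (r_i+r_j)·cross = 7·156.2500 = 1093.7500
edge 6: (1.5,38.5)→(0.5,38.5)  cross = 1.5·38.5 − 0.5·38.5 = 38.5000; (r_i+r_j)·cross = 2·38.5000 = 77.0000
edge 7: (0.5,38.5)→(0.5,10)  cross = 0.5·10 − 0.5·38.5 = -14.2500; (r_i+r_j)·cross = 1·-14.2500 = -14.2500
Σcross = 650.0000 → A = |Σcross|/2 = 325.0000 mm²
Σ(r_i+r_j)·cross = 10851.5000 → first moment M = |Σ|/6 = 1808.5833
R_c = M/A = 1808.5833/325.0000 = 5.5649 mm
θ = 336° = 5.864306 rad
V = θ·R_c·A = 5.864306·5.5649·325.0000 = 10606.087 mm³

Volume = 10606.087 mm³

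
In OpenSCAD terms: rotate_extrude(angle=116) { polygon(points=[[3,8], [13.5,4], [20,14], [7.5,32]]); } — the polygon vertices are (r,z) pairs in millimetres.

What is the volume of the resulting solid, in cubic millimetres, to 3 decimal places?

Profile (r,z), 4 vertices: (3,8) (13.5,4) (20,14) (7.5,32)
edge 0: (3,8)→(13.5,4)  cross = 3·4 − 13.5·8 = -96.0000; (r_i+r_j)·cross = 16.5·-96.0000 = -1584.0000
edge 1: (13.5,4)→(20,14)  cross = 13.5·14 − 20·4 = 109.0000; (r_i+r_j)·cross = 33.5·109.0000 = 3651.5000
edge 2: (20,14)→(7.5,32)  cross = 20·32 − 7.5·14 = 535.0000; (r_i+r_j)·cross = 27.5·535.0000 = 14712.5000
edge 3: (7.5,32)→(3,8)  cross = 7.5·8 − 3·32 = -36.0000; (r_i+r_j)·cross = 10.5·-36.0000 = -378.0000
Σcross = 512.0000 → A = |Σcross|/2 = 256.0000 mm²
Σ(r_i+r_j)·cross = 16402.0000 → first moment M = |Σ|/6 = 2733.6667
R_c = M/A = 2733.6667/256.0000 = 10.6784 mm
θ = 116° = 2.024582 rad
V = θ·R_c·A = 2.024582·10.6784·256.0000 = 5534.532 mm³

Volume = 5534.532 mm³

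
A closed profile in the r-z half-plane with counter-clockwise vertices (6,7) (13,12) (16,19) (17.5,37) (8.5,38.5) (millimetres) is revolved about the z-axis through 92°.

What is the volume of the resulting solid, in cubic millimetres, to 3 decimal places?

Volume = 4490.883 mm³

Profile (r,z), 5 vertices: (6,7) (13,12) (16,19) (17.5,37) (8.5,38.5)
edge 0: (6,7)→(13,12)  cross = 6·12 − 13·7 = -19.0000; (r_i+r_j)·cross = 19·-19.0000 = -361.0000
edge 1: (13,12)→(16,19)  cross = 13·19 − 16·12 = 55.0000; (r_i+r_j)·cross = 29·55.0000 = 1595.0000
edge 2: (16,19)→(17.5,37)  cross = 16·37 − 17.5·19 = 259.5000; (r_i+r_j)·cross = 33.5·259.5000 = 8693.2500
edge 3: (17.5,37)→(8.5,38.5)  cross = 17.5·38.5 − 8.5·37 = 359.2500; (r_i+r_j)·cross = 26·359.2500 = 9340.5000
edge 4: (8.5,38.5)→(6,7)  cross = 8.5·7 − 6·38.5 = -171.5000; (r_i+r_j)·cross = 14.5·-171.5000 = -2486.7500
Σcross = 483.2500 → A = |Σcross|/2 = 241.6250 mm²
Σ(r_i+r_j)·cross = 16781.0000 → first moment M = |Σ|/6 = 2796.8333
R_c = M/A = 2796.8333/241.6250 = 11.5751 mm
θ = 92° = 1.605703 rad
V = θ·R_c·A = 1.605703·11.5751·241.6250 = 4490.883 mm³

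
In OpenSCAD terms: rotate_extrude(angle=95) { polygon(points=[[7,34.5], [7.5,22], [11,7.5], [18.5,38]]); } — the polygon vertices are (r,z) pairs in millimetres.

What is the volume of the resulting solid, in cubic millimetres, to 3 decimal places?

Volume = 3530.292 mm³

Profile (r,z), 4 vertices: (7,34.5) (7.5,22) (11,7.5) (18.5,38)
edge 0: (7,34.5)→(7.5,22)  cross = 7·22 − 7.5·34.5 = -104.7500; (r_i+r_j)·cross = 14.5·-104.7500 = -1518.8750
edge 1: (7.5,22)→(11,7.5)  cross = 7.5·7.5 − 11·22 = -185.7500; (r_i+r_j)·cross = 18.5·-185.7500 = -3436.3750
edge 2: (11,7.5)→(18.5,38)  cross = 11·38 − 18.5·7.5 = 279.2500; (r_i+r_j)·cross = 29.5·279.2500 = 8237.8750
edge 3: (18.5,38)→(7,34.5)  cross = 18.5·34.5 − 7·38 = 372.2500; (r_i+r_j)·cross = 25.5·372.2500 = 9492.3750
Σcross = 361.0000 → A = |Σcross|/2 = 180.5000 mm²
Σ(r_i+r_j)·cross = 12775.0000 → first moment M = |Σ|/6 = 2129.1667
R_c = M/A = 2129.1667/180.5000 = 11.7959 mm
θ = 95° = 1.658063 rad
V = θ·R_c·A = 1.658063·11.7959·180.5000 = 3530.292 mm³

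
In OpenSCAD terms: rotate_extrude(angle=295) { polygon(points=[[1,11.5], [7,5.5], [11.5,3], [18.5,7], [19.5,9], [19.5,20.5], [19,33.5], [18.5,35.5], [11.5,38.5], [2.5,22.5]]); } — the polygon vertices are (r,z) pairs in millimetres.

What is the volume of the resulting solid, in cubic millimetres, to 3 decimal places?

Volume = 28213.706 mm³

Profile (r,z), 10 vertices: (1,11.5) (7,5.5) (11.5,3) (18.5,7) (19.5,9) (19.5,20.5) (19,33.5) (18.5,35.5) (11.5,38.5) (2.5,22.5)
edge 0: (1,11.5)→(7,5.5)  cross = 1·5.5 − 7·11.5 = -75.0000; (r_i+r_j)·cross = 8·-75.0000 = -600.0000
edge 1: (7,5.5)→(11.5,3)  cross = 7·3 − 11.5·5.5 = -42.2500; (r_i+r_j)·cross = 18.5·-42.2500 = -781.6250
edge 2: (11.5,3)→(18.5,7)  cross = 11.5·7 − 18.5·3 = 25.0000; (r_i+r_j)·cross = 30·25.0000 = 750.0000
edge 3: (18.5,7)→(19.5,9)  cross = 18.5·9 − 19.5·7 = 30.0000; (r_i+r_j)·cross = 38·30.0000 = 1140.0000
edge 4: (19.5,9)→(19.5,20.5)  cross = 19.5·20.5 − 19.5·9 = 224.2500; (r_i+r_j)·cross = 39·224.2500 = 8745.7500
edge 5: (19.5,20.5)→(19,33.5)  cross = 19.5·33.5 − 19·20.5 = 263.7500; (r_i+r_j)·cross = 38.5·263.7500 = 10154.3750
edge 6: (19,33.5)→(18.5,35.5)  cross = 19·35.5 − 18.5·33.5 = 54.7500; (r_i+r_j)·cross = 37.5·54.7500 = 2053.1250
edge 7: (18.5,35.5)→(11.5,38.5)  cross = 18.5·38.5 − 11.5·35.5 = 304.0000; (r_i+r_j)·cross = 30·304.0000 = 9120.0000
edge 8: (11.5,38.5)→(2.5,22.5)  cross = 11.5·22.5 − 2.5·38.5 = 162.5000; (r_i+r_j)·cross = 14·162.5000 = 2275.0000
edge 9: (2.5,22.5)→(1,11.5)  cross = 2.5·11.5 − 1·22.5 = 6.2500; (r_i+r_j)·cross = 3.5·6.2500 = 21.8750
Σcross = 953.2500 → A = |Σcross|/2 = 476.6250 mm²
Σ(r_i+r_j)·cross = 32878.5000 → first moment M = |Σ|/6 = 5479.7500
R_c = M/A = 5479.7500/476.6250 = 11.4970 mm
θ = 295° = 5.148721 rad
V = θ·R_c·A = 5.148721·11.4970·476.6250 = 28213.706 mm³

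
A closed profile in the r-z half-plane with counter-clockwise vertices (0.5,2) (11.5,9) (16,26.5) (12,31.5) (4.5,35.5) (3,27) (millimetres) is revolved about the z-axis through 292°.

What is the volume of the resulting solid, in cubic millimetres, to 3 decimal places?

Profile (r,z), 6 vertices: (0.5,2) (11.5,9) (16,26.5) (12,31.5) (4.5,35.5) (3,27)
edge 0: (0.5,2)→(11.5,9)  cross = 0.5·9 − 11.5·2 = -18.5000; (r_i+r_j)·cross = 12·-18.5000 = -222.0000
edge 1: (11.5,9)→(16,26.5)  cross = 11.5·26.5 − 16·9 = 160.7500; (r_i+r_j)·cross = 27.5·160.7500 = 4420.6250
edge 2: (16,26.5)→(12,31.5)  cross = 16·31.5 − 12·26.5 = 186.0000; (r_i+r_j)·cross = 28·186.0000 = 5208.0000
edge 3: (12,31.5)→(4.5,35.5)  cross = 12·35.5 − 4.5·31.5 = 284.2500; (r_i+r_j)·cross = 16.5·284.2500 = 4690.1250
edge 4: (4.5,35.5)→(3,27)  cross = 4.5·27 − 3·35.5 = 15.0000; (r_i+r_j)·cross = 7.5·15.0000 = 112.5000
edge 5: (3,27)→(0.5,2)  cross = 3·2 − 0.5·27 = -7.5000; (r_i+r_j)·cross = 3.5·-7.5000 = -26.2500
Σcross = 620.0000 → A = |Σcross|/2 = 310.0000 mm²
Σ(r_i+r_j)·cross = 14183.0000 → first moment M = |Σ|/6 = 2363.8333
R_c = M/A = 2363.8333/310.0000 = 7.6253 mm
θ = 292° = 5.096361 rad
V = θ·R_c·A = 5.096361·7.6253·310.0000 = 12046.949 mm³

Volume = 12046.949 mm³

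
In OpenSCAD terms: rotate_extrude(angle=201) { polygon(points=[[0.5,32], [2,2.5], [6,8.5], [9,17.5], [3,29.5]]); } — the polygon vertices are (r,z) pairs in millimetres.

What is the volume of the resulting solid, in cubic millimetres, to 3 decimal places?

Volume = 1828.311 mm³

Profile (r,z), 5 vertices: (0.5,32) (2,2.5) (6,8.5) (9,17.5) (3,29.5)
edge 0: (0.5,32)→(2,2.5)  cross = 0.5·2.5 − 2·32 = -62.7500; (r_i+r_j)·cross = 2.5·-62.7500 = -156.8750
edge 1: (2,2.5)→(6,8.5)  cross = 2·8.5 − 6·2.5 = 2.0000; (r_i+r_j)·cross = 8·2.0000 = 16.0000
edge 2: (6,8.5)→(9,17.5)  cross = 6·17.5 − 9·8.5 = 28.5000; (r_i+r_j)·cross = 15·28.5000 = 427.5000
edge 3: (9,17.5)→(3,29.5)  cross = 9·29.5 − 3·17.5 = 213.0000; (r_i+r_j)·cross = 12·213.0000 = 2556.0000
edge 4: (3,29.5)→(0.5,32)  cross = 3·32 − 0.5·29.5 = 81.2500; (r_i+r_j)·cross = 3.5·81.2500 = 284.3750
Σcross = 262.0000 → A = |Σcross|/2 = 131.0000 mm²
Σ(r_i+r_j)·cross = 3127.0000 → first moment M = |Σ|/6 = 521.1667
R_c = M/A = 521.1667/131.0000 = 3.9784 mm
θ = 201° = 3.508112 rad
V = θ·R_c·A = 3.508112·3.9784·131.0000 = 1828.311 mm³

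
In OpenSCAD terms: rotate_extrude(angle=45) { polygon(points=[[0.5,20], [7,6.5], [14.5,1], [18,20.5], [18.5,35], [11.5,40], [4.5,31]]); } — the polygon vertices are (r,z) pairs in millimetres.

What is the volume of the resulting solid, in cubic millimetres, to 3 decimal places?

Volume = 3750.014 mm³

Profile (r,z), 7 vertices: (0.5,20) (7,6.5) (14.5,1) (18,20.5) (18.5,35) (11.5,40) (4.5,31)
edge 0: (0.5,20)→(7,6.5)  cross = 0.5·6.5 − 7·20 = -136.7500; (r_i+r_j)·cross = 7.5·-136.7500 = -1025.6250
edge 1: (7,6.5)→(14.5,1)  cross = 7·1 − 14.5·6.5 = -87.2500; (r_i+r_j)·cross = 21.5·-87.2500 = -1875.8750
edge 2: (14.5,1)→(18,20.5)  cross = 14.5·20.5 − 18·1 = 279.2500; (r_i+r_j)·cross = 32.5·279.2500 = 9075.6250
edge 3: (18,20.5)→(18.5,35)  cross = 18·35 − 18.5·20.5 = 250.7500; (r_i+r_j)·cross = 36.5·250.7500 = 9152.3750
edge 4: (18.5,35)→(11.5,40)  cross = 18.5·40 − 11.5·35 = 337.5000; (r_i+r_j)·cross = 30·337.5000 = 10125.0000
edge 5: (11.5,40)→(4.5,31)  cross = 11.5·31 − 4.5·40 = 176.5000; (r_i+r_j)·cross = 16·176.5000 = 2824.0000
edge 6: (4.5,31)→(0.5,20)  cross = 4.5·20 − 0.5·31 = 74.5000; (r_i+r_j)·cross = 5·74.5000 = 372.5000
Σcross = 894.5000 → A = |Σcross|/2 = 447.2500 mm²
Σ(r_i+r_j)·cross = 28648.0000 → first moment M = |Σ|/6 = 4774.6667
R_c = M/A = 4774.6667/447.2500 = 10.6756 mm
θ = 45° = 0.785398 rad
V = θ·R_c·A = 0.785398·10.6756·447.2500 = 3750.014 mm³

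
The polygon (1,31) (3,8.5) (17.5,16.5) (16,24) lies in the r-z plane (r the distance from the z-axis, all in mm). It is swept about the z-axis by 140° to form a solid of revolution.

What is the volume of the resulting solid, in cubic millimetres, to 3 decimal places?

Profile (r,z), 4 vertices: (1,31) (3,8.5) (17.5,16.5) (16,24)
edge 0: (1,31)→(3,8.5)  cross = 1·8.5 − 3·31 = -84.5000; (r_i+r_j)·cross = 4·-84.5000 = -338.0000
edge 1: (3,8.5)→(17.5,16.5)  cross = 3·16.5 − 17.5·8.5 = -99.2500; (r_i+r_j)·cross = 20.5·-99.2500 = -2034.6250
edge 2: (17.5,16.5)→(16,24)  cross = 17.5·24 − 16·16.5 = 156.0000; (r_i+r_j)·cross = 33.5·156.0000 = 5226.0000
edge 3: (16,24)→(1,31)  cross = 16·31 − 1·24 = 472.0000; (r_i+r_j)·cross = 17·472.0000 = 8024.0000
Σcross = 444.2500 → A = |Σcross|/2 = 222.1250 mm²
Σ(r_i+r_j)·cross = 10877.3750 → first moment M = |Σ|/6 = 1812.8958
R_c = M/A = 1812.8958/222.1250 = 8.1616 mm
θ = 140° = 2.443461 rad
V = θ·R_c·A = 2.443461·8.1616·222.1250 = 4429.740 mm³

Volume = 4429.740 mm³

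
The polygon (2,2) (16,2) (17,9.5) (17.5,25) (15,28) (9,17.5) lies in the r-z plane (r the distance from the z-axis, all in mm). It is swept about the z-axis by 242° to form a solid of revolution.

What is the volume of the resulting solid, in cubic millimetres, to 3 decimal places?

Volume = 11347.225 mm³

Profile (r,z), 6 vertices: (2,2) (16,2) (17,9.5) (17.5,25) (15,28) (9,17.5)
edge 0: (2,2)→(16,2)  cross = 2·2 − 16·2 = -28.0000; (r_i+r_j)·cross = 18·-28.0000 = -504.0000
edge 1: (16,2)→(17,9.5)  cross = 16·9.5 − 17·2 = 118.0000; (r_i+r_j)·cross = 33·118.0000 = 3894.0000
edge 2: (17,9.5)→(17.5,25)  cross = 17·25 − 17.5·9.5 = 258.7500; (r_i+r_j)·cross = 34.5·258.7500 = 8926.8750
edge 3: (17.5,25)→(15,28)  cross = 17.5·28 − 15·25 = 115.0000; (r_i+r_j)·cross = 32.5·115.0000 = 3737.5000
edge 4: (15,28)→(9,17.5)  cross = 15·17.5 − 9·28 = 10.5000; (r_i+r_j)·cross = 24·10.5000 = 252.0000
edge 5: (9,17.5)→(2,2)  cross = 9·2 − 2·17.5 = -17.0000; (r_i+r_j)·cross = 11·-17.0000 = -187.0000
Σcross = 457.2500 → A = |Σcross|/2 = 228.6250 mm²
Σ(r_i+r_j)·cross = 16119.3750 → first moment M = |Σ|/6 = 2686.5625
R_c = M/A = 2686.5625/228.6250 = 11.7510 mm
θ = 242° = 4.223697 rad
V = θ·R_c·A = 4.223697·11.7510·228.6250 = 11347.225 mm³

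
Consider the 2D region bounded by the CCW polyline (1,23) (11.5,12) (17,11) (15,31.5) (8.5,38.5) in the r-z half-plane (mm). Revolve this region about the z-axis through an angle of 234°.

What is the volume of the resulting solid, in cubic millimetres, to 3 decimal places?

Volume = 10388.259 mm³

Profile (r,z), 5 vertices: (1,23) (11.5,12) (17,11) (15,31.5) (8.5,38.5)
edge 0: (1,23)→(11.5,12)  cross = 1·12 − 11.5·23 = -252.5000; (r_i+r_j)·cross = 12.5·-252.5000 = -3156.2500
edge 1: (11.5,12)→(17,11)  cross = 11.5·11 − 17·12 = -77.5000; (r_i+r_j)·cross = 28.5·-77.5000 = -2208.7500
edge 2: (17,11)→(15,31.5)  cross = 17·31.5 − 15·11 = 370.5000; (r_i+r_j)·cross = 32·370.5000 = 11856.0000
edge 3: (15,31.5)→(8.5,38.5)  cross = 15·38.5 − 8.5·31.5 = 309.7500; (r_i+r_j)·cross = 23.5·309.7500 = 7279.1250
edge 4: (8.5,38.5)→(1,23)  cross = 8.5·23 − 1·38.5 = 157.0000; (r_i+r_j)·cross = 9.5·157.0000 = 1491.5000
Σcross = 507.2500 → A = |Σcross|/2 = 253.6250 mm²
Σ(r_i+r_j)·cross = 15261.6250 → first moment M = |Σ|/6 = 2543.6042
R_c = M/A = 2543.6042/253.6250 = 10.0290 mm
θ = 234° = 4.084070 rad
V = θ·R_c·A = 4.084070·10.0290·253.6250 = 10388.259 mm³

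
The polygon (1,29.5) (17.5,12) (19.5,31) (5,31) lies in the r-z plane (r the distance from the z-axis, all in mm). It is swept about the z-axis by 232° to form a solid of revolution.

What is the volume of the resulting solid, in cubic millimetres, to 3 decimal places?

Profile (r,z), 4 vertices: (1,29.5) (17.5,12) (19.5,31) (5,31)
edge 0: (1,29.5)→(17.5,12)  cross = 1·12 − 17.5·29.5 = -504.2500; (r_i+r_j)·cross = 18.5·-504.2500 = -9328.6250
edge 1: (17.5,12)→(19.5,31)  cross = 17.5·31 − 19.5·12 = 308.5000; (r_i+r_j)·cross = 37·308.5000 = 11414.5000
edge 2: (19.5,31)→(5,31)  cross = 19.5·31 − 5·31 = 449.5000; (r_i+r_j)·cross = 24.5·449.5000 = 11012.7500
edge 3: (5,31)→(1,29.5)  cross = 5·29.5 − 1·31 = 116.5000; (r_i+r_j)·cross = 6·116.5000 = 699.0000
Σcross = 370.2500 → A = |Σcross|/2 = 185.1250 mm²
Σ(r_i+r_j)·cross = 13797.6250 → first moment M = |Σ|/6 = 2299.6042
R_c = M/A = 2299.6042/185.1250 = 12.4219 mm
θ = 232° = 4.049164 rad
V = θ·R_c·A = 4.049164·12.4219·185.1250 = 9311.474 mm³

Volume = 9311.474 mm³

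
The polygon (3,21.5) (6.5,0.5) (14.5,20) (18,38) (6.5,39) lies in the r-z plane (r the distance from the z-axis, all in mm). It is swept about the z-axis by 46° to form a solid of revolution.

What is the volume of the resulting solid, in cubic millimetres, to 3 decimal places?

Volume = 2520.351 mm³

Profile (r,z), 5 vertices: (3,21.5) (6.5,0.5) (14.5,20) (18,38) (6.5,39)
edge 0: (3,21.5)→(6.5,0.5)  cross = 3·0.5 − 6.5·21.5 = -138.2500; (r_i+r_j)·cross = 9.5·-138.2500 = -1313.3750
edge 1: (6.5,0.5)→(14.5,20)  cross = 6.5·20 − 14.5·0.5 = 122.7500; (r_i+r_j)·cross = 21·122.7500 = 2577.7500
edge 2: (14.5,20)→(18,38)  cross = 14.5·38 − 18·20 = 191.0000; (r_i+r_j)·cross = 32.5·191.0000 = 6207.5000
edge 3: (18,38)→(6.5,39)  cross = 18·39 − 6.5·38 = 455.0000; (r_i+r_j)·cross = 24.5·455.0000 = 11147.5000
edge 4: (6.5,39)→(3,21.5)  cross = 6.5·21.5 − 3·39 = 22.7500; (r_i+r_j)·cross = 9.5·22.7500 = 216.1250
Σcross = 653.2500 → A = |Σcross|/2 = 326.6250 mm²
Σ(r_i+r_j)·cross = 18835.5000 → first moment M = |Σ|/6 = 3139.2500
R_c = M/A = 3139.2500/326.6250 = 9.6112 mm
θ = 46° = 0.802851 rad
V = θ·R_c·A = 0.802851·9.6112·326.6250 = 2520.351 mm³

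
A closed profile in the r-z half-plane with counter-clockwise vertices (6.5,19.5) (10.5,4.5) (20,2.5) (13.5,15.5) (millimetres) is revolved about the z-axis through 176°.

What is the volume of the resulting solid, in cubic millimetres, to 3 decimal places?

Profile (r,z), 4 vertices: (6.5,19.5) (10.5,4.5) (20,2.5) (13.5,15.5)
edge 0: (6.5,19.5)→(10.5,4.5)  cross = 6.5·4.5 − 10.5·19.5 = -175.5000; (r_i+r_j)·cross = 17·-175.5000 = -2983.5000
edge 1: (10.5,4.5)→(20,2.5)  cross = 10.5·2.5 − 20·4.5 = -63.7500; (r_i+r_j)·cross = 30.5·-63.7500 = -1944.3750
edge 2: (20,2.5)→(13.5,15.5)  cross = 20·15.5 − 13.5·2.5 = 276.2500; (r_i+r_j)·cross = 33.5·276.2500 = 9254.3750
edge 3: (13.5,15.5)→(6.5,19.5)  cross = 13.5·19.5 − 6.5·15.5 = 162.5000; (r_i+r_j)·cross = 20·162.5000 = 3250.0000
Σcross = 199.5000 → A = |Σcross|/2 = 99.7500 mm²
Σ(r_i+r_j)·cross = 7576.5000 → first moment M = |Σ|/6 = 1262.7500
R_c = M/A = 1262.7500/99.7500 = 12.6591 mm
θ = 176° = 3.071779 rad
V = θ·R_c·A = 3.071779·12.6591·99.7500 = 3878.890 mm³

Volume = 3878.890 mm³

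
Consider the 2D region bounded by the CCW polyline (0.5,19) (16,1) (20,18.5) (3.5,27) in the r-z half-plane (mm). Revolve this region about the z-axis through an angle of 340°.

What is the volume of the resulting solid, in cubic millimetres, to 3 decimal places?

Profile (r,z), 4 vertices: (0.5,19) (16,1) (20,18.5) (3.5,27)
edge 0: (0.5,19)→(16,1)  cross = 0.5·1 − 16·19 = -303.5000; (r_i+r_j)·cross = 16.5·-303.5000 = -5007.7500
edge 1: (16,1)→(20,18.5)  cross = 16·18.5 − 20·1 = 276.0000; (r_i+r_j)·cross = 36·276.0000 = 9936.0000
edge 2: (20,18.5)→(3.5,27)  cross = 20·27 − 3.5·18.5 = 475.2500; (r_i+r_j)·cross = 23.5·475.2500 = 11168.3750
edge 3: (3.5,27)→(0.5,19)  cross = 3.5·19 − 0.5·27 = 53.0000; (r_i+r_j)·cross = 4·53.0000 = 212.0000
Σcross = 500.7500 → A = |Σcross|/2 = 250.3750 mm²
Σ(r_i+r_j)·cross = 16308.6250 → first moment M = |Σ|/6 = 2718.1042
R_c = M/A = 2718.1042/250.3750 = 10.8561 mm
θ = 340° = 5.934119 rad
V = θ·R_c·A = 5.934119·10.8561·250.3750 = 16129.555 mm³

Volume = 16129.555 mm³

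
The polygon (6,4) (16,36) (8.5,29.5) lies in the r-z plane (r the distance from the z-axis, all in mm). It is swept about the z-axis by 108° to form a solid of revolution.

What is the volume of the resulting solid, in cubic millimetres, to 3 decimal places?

Volume = 1676.825 mm³

Profile (r,z), 3 vertices: (6,4) (16,36) (8.5,29.5)
edge 0: (6,4)→(16,36)  cross = 6·36 − 16·4 = 152.0000; (r_i+r_j)·cross = 22·152.0000 = 3344.0000
edge 1: (16,36)→(8.5,29.5)  cross = 16·29.5 − 8.5·36 = 166.0000; (r_i+r_j)·cross = 24.5·166.0000 = 4067.0000
edge 2: (8.5,29.5)→(6,4)  cross = 8.5·4 − 6·29.5 = -143.0000; (r_i+r_j)·cross = 14.5·-143.0000 = -2073.5000
Σcross = 175.0000 → A = |Σcross|/2 = 87.5000 mm²
Σ(r_i+r_j)·cross = 5337.5000 → first moment M = |Σ|/6 = 889.5833
R_c = M/A = 889.5833/87.5000 = 10.1667 mm
θ = 108° = 1.884956 rad
V = θ·R_c·A = 1.884956·10.1667·87.5000 = 1676.825 mm³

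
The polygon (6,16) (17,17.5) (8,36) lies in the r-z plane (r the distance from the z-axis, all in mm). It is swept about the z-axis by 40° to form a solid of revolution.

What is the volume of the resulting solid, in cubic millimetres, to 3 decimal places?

Volume = 782.722 mm³

Profile (r,z), 3 vertices: (6,16) (17,17.5) (8,36)
edge 0: (6,16)→(17,17.5)  cross = 6·17.5 − 17·16 = -167.0000; (r_i+r_j)·cross = 23·-167.0000 = -3841.0000
edge 1: (17,17.5)→(8,36)  cross = 17·36 − 8·17.5 = 472.0000; (r_i+r_j)·cross = 25·472.0000 = 11800.0000
edge 2: (8,36)→(6,16)  cross = 8·16 − 6·36 = -88.0000; (r_i+r_j)·cross = 14·-88.0000 = -1232.0000
Σcross = 217.0000 → A = |Σcross|/2 = 108.5000 mm²
Σ(r_i+r_j)·cross = 6727.0000 → first moment M = |Σ|/6 = 1121.1667
R_c = M/A = 1121.1667/108.5000 = 10.3333 mm
θ = 40° = 0.698132 rad
V = θ·R_c·A = 0.698132·10.3333·108.5000 = 782.722 mm³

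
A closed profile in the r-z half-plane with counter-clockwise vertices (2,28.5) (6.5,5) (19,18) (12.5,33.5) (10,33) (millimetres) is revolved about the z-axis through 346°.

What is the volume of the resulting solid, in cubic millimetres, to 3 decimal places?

Profile (r,z), 5 vertices: (2,28.5) (6.5,5) (19,18) (12.5,33.5) (10,33)
edge 0: (2,28.5)→(6.5,5)  cross = 2·5 − 6.5·28.5 = -175.2500; (r_i+r_j)·cross = 8.5·-175.2500 = -1489.6250
edge 1: (6.5,5)→(19,18)  cross = 6.5·18 − 19·5 = 22.0000; (r_i+r_j)·cross = 25.5·22.0000 = 561.0000
edge 2: (19,18)→(12.5,33.5)  cross = 19·33.5 − 12.5·18 = 411.5000; (r_i+r_j)·cross = 31.5·411.5000 = 12962.2500
edge 3: (12.5,33.5)→(10,33)  cross = 12.5·33 − 10·33.5 = 77.5000; (r_i+r_j)·cross = 22.5·77.5000 = 1743.7500
edge 4: (10,33)→(2,28.5)  cross = 10·28.5 − 2·33 = 219.0000; (r_i+r_j)·cross = 12·219.0000 = 2628.0000
Σcross = 554.7500 → A = |Σcross|/2 = 277.3750 mm²
Σ(r_i+r_j)·cross = 16405.3750 → first moment M = |Σ|/6 = 2734.2292
R_c = M/A = 2734.2292/277.3750 = 9.8575 mm
θ = 346° = 6.038839 rad
V = θ·R_c·A = 6.038839·9.8575·277.3750 = 16511.570 mm³

Volume = 16511.570 mm³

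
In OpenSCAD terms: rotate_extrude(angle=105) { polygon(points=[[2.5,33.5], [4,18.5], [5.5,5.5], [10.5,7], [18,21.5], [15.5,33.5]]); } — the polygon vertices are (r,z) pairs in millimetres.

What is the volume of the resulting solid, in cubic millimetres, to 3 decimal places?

Volume = 5522.985 mm³

Profile (r,z), 6 vertices: (2.5,33.5) (4,18.5) (5.5,5.5) (10.5,7) (18,21.5) (15.5,33.5)
edge 0: (2.5,33.5)→(4,18.5)  cross = 2.5·18.5 − 4·33.5 = -87.7500; (r_i+r_j)·cross = 6.5·-87.7500 = -570.3750
edge 1: (4,18.5)→(5.5,5.5)  cross = 4·5.5 − 5.5·18.5 = -79.7500; (r_i+r_j)·cross = 9.5·-79.7500 = -757.6250
edge 2: (5.5,5.5)→(10.5,7)  cross = 5.5·7 − 10.5·5.5 = -19.2500; (r_i+r_j)·cross = 16·-19.2500 = -308.0000
edge 3: (10.5,7)→(18,21.5)  cross = 10.5·21.5 − 18·7 = 99.7500; (r_i+r_j)·cross = 28.5·99.7500 = 2842.8750
edge 4: (18,21.5)→(15.5,33.5)  cross = 18·33.5 − 15.5·21.5 = 269.7500; (r_i+r_j)·cross = 33.5·269.7500 = 9036.6250
edge 5: (15.5,33.5)→(2.5,33.5)  cross = 15.5·33.5 − 2.5·33.5 = 435.5000; (r_i+r_j)·cross = 18·435.5000 = 7839.0000
Σcross = 618.2500 → A = |Σcross|/2 = 309.1250 mm²
Σ(r_i+r_j)·cross = 18082.5000 → first moment M = |Σ|/6 = 3013.7500
R_c = M/A = 3013.7500/309.1250 = 9.7493 mm
θ = 105° = 1.832596 rad
V = θ·R_c·A = 1.832596·9.7493·309.1250 = 5522.985 mm³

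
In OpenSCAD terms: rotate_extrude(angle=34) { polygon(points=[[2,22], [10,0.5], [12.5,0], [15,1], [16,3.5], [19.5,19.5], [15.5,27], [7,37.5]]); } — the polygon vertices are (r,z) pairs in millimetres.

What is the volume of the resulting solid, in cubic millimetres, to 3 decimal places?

Volume = 2447.342 mm³

Profile (r,z), 8 vertices: (2,22) (10,0.5) (12.5,0) (15,1) (16,3.5) (19.5,19.5) (15.5,27) (7,37.5)
edge 0: (2,22)→(10,0.5)  cross = 2·0.5 − 10·22 = -219.0000; (r_i+r_j)·cross = 12·-219.0000 = -2628.0000
edge 1: (10,0.5)→(12.5,0)  cross = 10·0 − 12.5·0.5 = -6.2500; (r_i+r_j)·cross = 22.5·-6.2500 = -140.6250
edge 2: (12.5,0)→(15,1)  cross = 12.5·1 − 15·0 = 12.5000; (r_i+r_j)·cross = 27.5·12.5000 = 343.7500
edge 3: (15,1)→(16,3.5)  cross = 15·3.5 − 16·1 = 36.5000; (r_i+r_j)·cross = 31·36.5000 = 1131.5000
edge 4: (16,3.5)→(19.5,19.5)  cross = 16·19.5 − 19.5·3.5 = 243.7500; (r_i+r_j)·cross = 35.5·243.7500 = 8653.1250
edge 5: (19.5,19.5)→(15.5,27)  cross = 19.5·27 − 15.5·19.5 = 224.2500; (r_i+r_j)·cross = 35·224.2500 = 7848.7500
edge 6: (15.5,27)→(7,37.5)  cross = 15.5·37.5 − 7·27 = 392.2500; (r_i+r_j)·cross = 22.5·392.2500 = 8825.6250
edge 7: (7,37.5)→(2,22)  cross = 7·22 − 2·37.5 = 79.0000; (r_i+r_j)·cross = 9·79.0000 = 711.0000
Σcross = 763.0000 → A = |Σcross|/2 = 381.5000 mm²
Σ(r_i+r_j)·cross = 24745.1250 → first moment M = |Σ|/6 = 4124.1875
R_c = M/A = 4124.1875/381.5000 = 10.8105 mm
θ = 34° = 0.593412 rad
V = θ·R_c·A = 0.593412·10.8105·381.5000 = 2447.342 mm³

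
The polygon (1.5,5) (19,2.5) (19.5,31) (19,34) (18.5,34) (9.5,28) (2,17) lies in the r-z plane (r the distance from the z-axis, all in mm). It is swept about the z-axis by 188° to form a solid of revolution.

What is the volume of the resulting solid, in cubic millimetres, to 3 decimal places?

Volume = 15878.092 mm³

Profile (r,z), 7 vertices: (1.5,5) (19,2.5) (19.5,31) (19,34) (18.5,34) (9.5,28) (2,17)
edge 0: (1.5,5)→(19,2.5)  cross = 1.5·2.5 − 19·5 = -91.2500; (r_i+r_j)·cross = 20.5·-91.2500 = -1870.6250
edge 1: (19,2.5)→(19.5,31)  cross = 19·31 − 19.5·2.5 = 540.2500; (r_i+r_j)·cross = 38.5·540.2500 = 20799.6250
edge 2: (19.5,31)→(19,34)  cross = 19.5·34 − 19·31 = 74.0000; (r_i+r_j)·cross = 38.5·74.0000 = 2849.0000
edge 3: (19,34)→(18.5,34)  cross = 19·34 − 18.5·34 = 17.0000; (r_i+r_j)·cross = 37.5·17.0000 = 637.5000
edge 4: (18.5,34)→(9.5,28)  cross = 18.5·28 − 9.5·34 = 195.0000; (r_i+r_j)·cross = 28·195.0000 = 5460.0000
edge 5: (9.5,28)→(2,17)  cross = 9.5·17 − 2·28 = 105.5000; (r_i+r_j)·cross = 11.5·105.5000 = 1213.2500
edge 6: (2,17)→(1.5,5)  cross = 2·5 − 1.5·17 = -15.5000; (r_i+r_j)·cross = 3.5·-15.5000 = -54.2500
Σcross = 825.0000 → A = |Σcross|/2 = 412.5000 mm²
Σ(r_i+r_j)·cross = 29034.5000 → first moment M = |Σ|/6 = 4839.0833
R_c = M/A = 4839.0833/412.5000 = 11.7311 mm
θ = 188° = 3.281219 rad
V = θ·R_c·A = 3.281219·11.7311·412.5000 = 15878.092 mm³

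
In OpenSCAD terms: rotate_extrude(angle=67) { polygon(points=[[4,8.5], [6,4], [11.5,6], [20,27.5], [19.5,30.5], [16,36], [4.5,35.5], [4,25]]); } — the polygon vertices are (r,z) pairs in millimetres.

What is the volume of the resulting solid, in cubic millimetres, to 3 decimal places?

Profile (r,z), 8 vertices: (4,8.5) (6,4) (11.5,6) (20,27.5) (19.5,30.5) (16,36) (4.5,35.5) (4,25)
edge 0: (4,8.5)→(6,4)  cross = 4·4 − 6·8.5 = -35.0000; (r_i+r_j)·cross = 10·-35.0000 = -350.0000
edge 1: (6,4)→(11.5,6)  cross = 6·6 − 11.5·4 = -10.0000; (r_i+r_j)·cross = 17.5·-10.0000 = -175.0000
edge 2: (11.5,6)→(20,27.5)  cross = 11.5·27.5 − 20·6 = 196.2500; (r_i+r_j)·cross = 31.5·196.2500 = 6181.8750
edge 3: (20,27.5)→(19.5,30.5)  cross = 20·30.5 − 19.5·27.5 = 73.7500; (r_i+r_j)·cross = 39.5·73.7500 = 2913.1250
edge 4: (19.5,30.5)→(16,36)  cross = 19.5·36 − 16·30.5 = 214.0000; (r_i+r_j)·cross = 35.5·214.0000 = 7597.0000
edge 5: (16,36)→(4.5,35.5)  cross = 16·35.5 − 4.5·36 = 406.0000; (r_i+r_j)·cross = 20.5·406.0000 = 8323.0000
edge 6: (4.5,35.5)→(4,25)  cross = 4.5·25 − 4·35.5 = -29.5000; (r_i+r_j)·cross = 8.5·-29.5000 = -250.7500
edge 7: (4,25)→(4,8.5)  cross = 4·8.5 − 4·25 = -66.0000; (r_i+r_j)·cross = 8·-66.0000 = -528.0000
Σcross = 749.5000 → A = |Σcross|/2 = 374.7500 mm²
Σ(r_i+r_j)·cross = 23711.2500 → first moment M = |Σ|/6 = 3951.8750
R_c = M/A = 3951.8750/374.7500 = 10.5454 mm
θ = 67° = 1.169371 rad
V = θ·R_c·A = 1.169371·10.5454·374.7500 = 4621.206 mm³

Volume = 4621.206 mm³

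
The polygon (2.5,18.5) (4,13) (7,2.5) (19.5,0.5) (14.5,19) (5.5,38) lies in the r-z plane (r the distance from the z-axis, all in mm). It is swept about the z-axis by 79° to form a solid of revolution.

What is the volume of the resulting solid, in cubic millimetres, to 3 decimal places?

Volume = 4360.401 mm³

Profile (r,z), 6 vertices: (2.5,18.5) (4,13) (7,2.5) (19.5,0.5) (14.5,19) (5.5,38)
edge 0: (2.5,18.5)→(4,13)  cross = 2.5·13 − 4·18.5 = -41.5000; (r_i+r_j)·cross = 6.5·-41.5000 = -269.7500
edge 1: (4,13)→(7,2.5)  cross = 4·2.5 − 7·13 = -81.0000; (r_i+r_j)·cross = 11·-81.0000 = -891.0000
edge 2: (7,2.5)→(19.5,0.5)  cross = 7·0.5 − 19.5·2.5 = -45.2500; (r_i+r_j)·cross = 26.5·-45.2500 = -1199.1250
edge 3: (19.5,0.5)→(14.5,19)  cross = 19.5·19 − 14.5·0.5 = 363.2500; (r_i+r_j)·cross = 34·363.2500 = 12350.5000
edge 4: (14.5,19)→(5.5,38)  cross = 14.5·38 − 5.5·19 = 446.5000; (r_i+r_j)·cross = 20·446.5000 = 8930.0000
edge 5: (5.5,38)→(2.5,18.5)  cross = 5.5·18.5 − 2.5·38 = 6.7500; (r_i+r_j)·cross = 8·6.7500 = 54.0000
Σcross = 648.7500 → A = |Σcross|/2 = 324.3750 mm²
Σ(r_i+r_j)·cross = 18974.6250 → first moment M = |Σ|/6 = 3162.4375
R_c = M/A = 3162.4375/324.3750 = 9.7493 mm
θ = 79° = 1.378810 rad
V = θ·R_c·A = 1.378810·9.7493·324.3750 = 4360.401 mm³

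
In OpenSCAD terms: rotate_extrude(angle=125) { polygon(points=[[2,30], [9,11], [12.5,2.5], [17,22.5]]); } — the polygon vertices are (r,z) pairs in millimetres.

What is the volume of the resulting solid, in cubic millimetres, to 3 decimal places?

Volume = 3882.494 mm³

Profile (r,z), 4 vertices: (2,30) (9,11) (12.5,2.5) (17,22.5)
edge 0: (2,30)→(9,11)  cross = 2·11 − 9·30 = -248.0000; (r_i+r_j)·cross = 11·-248.0000 = -2728.0000
edge 1: (9,11)→(12.5,2.5)  cross = 9·2.5 − 12.5·11 = -115.0000; (r_i+r_j)·cross = 21.5·-115.0000 = -2472.5000
edge 2: (12.5,2.5)→(17,22.5)  cross = 12.5·22.5 − 17·2.5 = 238.7500; (r_i+r_j)·cross = 29.5·238.7500 = 7043.1250
edge 3: (17,22.5)→(2,30)  cross = 17·30 − 2·22.5 = 465.0000; (r_i+r_j)·cross = 19·465.0000 = 8835.0000
Σcross = 340.7500 → A = |Σcross|/2 = 170.3750 mm²
Σ(r_i+r_j)·cross = 10677.6250 → first moment M = |Σ|/6 = 1779.6042
R_c = M/A = 1779.6042/170.3750 = 10.4452 mm
θ = 125° = 2.181662 rad
V = θ·R_c·A = 2.181662·10.4452·170.3750 = 3882.494 mm³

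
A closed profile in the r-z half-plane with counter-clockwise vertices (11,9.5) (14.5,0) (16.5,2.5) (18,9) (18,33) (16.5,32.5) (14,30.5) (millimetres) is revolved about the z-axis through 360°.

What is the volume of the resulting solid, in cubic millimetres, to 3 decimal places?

Profile (r,z), 7 vertices: (11,9.5) (14.5,0) (16.5,2.5) (18,9) (18,33) (16.5,32.5) (14,30.5)
edge 0: (11,9.5)→(14.5,0)  cross = 11·0 − 14.5·9.5 = -137.7500; (r_i+r_j)·cross = 25.5·-137.7500 = -3512.6250
edge 1: (14.5,0)→(16.5,2.5)  cross = 14.5·2.5 − 16.5·0 = 36.2500; (r_i+r_j)·cross = 31·36.2500 = 1123.7500
edge 2: (16.5,2.5)→(18,9)  cross = 16.5·9 − 18·2.5 = 103.5000; (r_i+r_j)·cross = 34.5·103.5000 = 3570.7500
edge 3: (18,9)→(18,33)  cross = 18·33 − 18·9 = 432.0000; (r_i+r_j)·cross = 36·432.0000 = 15552.0000
edge 4: (18,33)→(16.5,32.5)  cross = 18·32.5 − 16.5·33 = 40.5000; (r_i+r_j)·cross = 34.5·40.5000 = 1397.2500
edge 5: (16.5,32.5)→(14,30.5)  cross = 16.5·30.5 − 14·32.5 = 48.2500; (r_i+r_j)·cross = 30.5·48.2500 = 1471.6250
edge 6: (14,30.5)→(11,9.5)  cross = 14·9.5 − 11·30.5 = -202.5000; (r_i+r_j)·cross = 25·-202.5000 = -5062.5000
Σcross = 320.2500 → A = |Σcross|/2 = 160.1250 mm²
Σ(r_i+r_j)·cross = 14540.2500 → first moment M = |Σ|/6 = 2423.3750
R_c = M/A = 2423.3750/160.1250 = 15.1343 mm
θ = 360° = 6.283185 rad
V = θ·R_c·A = 6.283185·15.1343·160.1250 = 15226.514 mm³

Volume = 15226.514 mm³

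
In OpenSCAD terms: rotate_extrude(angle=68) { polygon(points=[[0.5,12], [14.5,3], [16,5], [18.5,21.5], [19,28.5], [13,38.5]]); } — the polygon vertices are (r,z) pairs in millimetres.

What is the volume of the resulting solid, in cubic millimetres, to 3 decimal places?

Profile (r,z), 6 vertices: (0.5,12) (14.5,3) (16,5) (18.5,21.5) (19,28.5) (13,38.5)
edge 0: (0.5,12)→(14.5,3)  cross = 0.5·3 − 14.5·12 = -172.5000; (r_i+r_j)·cross = 15·-172.5000 = -2587.5000
edge 1: (14.5,3)→(16,5)  cross = 14.5·5 − 16·3 = 24.5000; (r_i+r_j)·cross = 30.5·24.5000 = 747.2500
edge 2: (16,5)→(18.5,21.5)  cross = 16·21.5 − 18.5·5 = 251.5000; (r_i+r_j)·cross = 34.5·251.5000 = 8676.7500
edge 3: (18.5,21.5)→(19,28.5)  cross = 18.5·28.5 − 19·21.5 = 118.7500; (r_i+r_j)·cross = 37.5·118.7500 = 4453.1250
edge 4: (19,28.5)→(13,38.5)  cross = 19·38.5 − 13·28.5 = 361.0000; (r_i+r_j)·cross = 32·361.0000 = 11552.0000
edge 5: (13,38.5)→(0.5,12)  cross = 13·12 − 0.5·38.5 = 136.7500; (r_i+r_j)·cross = 13.5·136.7500 = 1846.1250
Σcross = 720.0000 → A = |Σcross|/2 = 360.0000 mm²
Σ(r_i+r_j)·cross = 24687.7500 → first moment M = |Σ|/6 = 4114.6250
R_c = M/A = 4114.6250/360.0000 = 11.4295 mm
θ = 68° = 1.186824 rad
V = θ·R_c·A = 1.186824·11.4295·360.0000 = 4883.335 mm³

Volume = 4883.335 mm³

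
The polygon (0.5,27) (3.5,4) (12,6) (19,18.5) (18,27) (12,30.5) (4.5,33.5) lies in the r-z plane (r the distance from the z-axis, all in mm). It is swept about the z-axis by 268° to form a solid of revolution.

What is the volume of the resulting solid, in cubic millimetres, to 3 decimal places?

Profile (r,z), 7 vertices: (0.5,27) (3.5,4) (12,6) (19,18.5) (18,27) (12,30.5) (4.5,33.5)
edge 0: (0.5,27)→(3.5,4)  cross = 0.5·4 − 3.5·27 = -92.5000; (r_i+r_j)·cross = 4·-92.5000 = -370.0000
edge 1: (3.5,4)→(12,6)  cross = 3.5·6 − 12·4 = -27.0000; (r_i+r_j)·cross = 15.5·-27.0000 = -418.5000
edge 2: (12,6)→(19,18.5)  cross = 12·18.5 − 19·6 = 108.0000; (r_i+r_j)·cross = 31·108.0000 = 3348.0000
edge 3: (19,18.5)→(18,27)  cross = 19·27 − 18·18.5 = 180.0000; (r_i+r_j)·cross = 37·180.0000 = 6660.0000
edge 4: (18,27)→(12,30.5)  cross = 18·30.5 − 12·27 = 225.0000; (r_i+r_j)·cross = 30·225.0000 = 6750.0000
edge 5: (12,30.5)→(4.5,33.5)  cross = 12·33.5 − 4.5·30.5 = 264.7500; (r_i+r_j)·cross = 16.5·264.7500 = 4368.3750
edge 6: (4.5,33.5)→(0.5,27)  cross = 4.5·27 − 0.5·33.5 = 104.7500; (r_i+r_j)·cross = 5·104.7500 = 523.7500
Σcross = 763.0000 → A = |Σcross|/2 = 381.5000 mm²
Σ(r_i+r_j)·cross = 20861.6250 → first moment M = |Σ|/6 = 3476.9375
R_c = M/A = 3476.9375/381.5000 = 9.1139 mm
θ = 268° = 4.677482 rad
V = θ·R_c·A = 4.677482·9.1139·381.5000 = 16263.314 mm³

Volume = 16263.314 mm³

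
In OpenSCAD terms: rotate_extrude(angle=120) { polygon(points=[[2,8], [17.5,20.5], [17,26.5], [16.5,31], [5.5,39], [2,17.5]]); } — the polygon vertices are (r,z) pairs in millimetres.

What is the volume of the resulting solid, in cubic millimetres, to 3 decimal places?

Volume = 5417.197 mm³

Profile (r,z), 6 vertices: (2,8) (17.5,20.5) (17,26.5) (16.5,31) (5.5,39) (2,17.5)
edge 0: (2,8)→(17.5,20.5)  cross = 2·20.5 − 17.5·8 = -99.0000; (r_i+r_j)·cross = 19.5·-99.0000 = -1930.5000
edge 1: (17.5,20.5)→(17,26.5)  cross = 17.5·26.5 − 17·20.5 = 115.2500; (r_i+r_j)·cross = 34.5·115.2500 = 3976.1250
edge 2: (17,26.5)→(16.5,31)  cross = 17·31 − 16.5·26.5 = 89.7500; (r_i+r_j)·cross = 33.5·89.7500 = 3006.6250
edge 3: (16.5,31)→(5.5,39)  cross = 16.5·39 − 5.5·31 = 473.0000; (r_i+r_j)·cross = 22·473.0000 = 10406.0000
edge 4: (5.5,39)→(2,17.5)  cross = 5.5·17.5 − 2·39 = 18.2500; (r_i+r_j)·cross = 7.5·18.2500 = 136.8750
edge 5: (2,17.5)→(2,8)  cross = 2·8 − 2·17.5 = -19.0000; (r_i+r_j)·cross = 4·-19.0000 = -76.0000
Σcross = 578.2500 → A = |Σcross|/2 = 289.1250 mm²
Σ(r_i+r_j)·cross = 15519.1250 → first moment M = |Σ|/6 = 2586.5208
R_c = M/A = 2586.5208/289.1250 = 8.9460 mm
θ = 120° = 2.094395 rad
V = θ·R_c·A = 2.094395·8.9460·289.1250 = 5417.197 mm³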